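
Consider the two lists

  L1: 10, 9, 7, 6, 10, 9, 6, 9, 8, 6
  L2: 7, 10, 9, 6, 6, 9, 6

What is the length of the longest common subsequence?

6

Let dp[i][j] be the LCS length of the first i values of L1 and the first j values of L2. dp[i][j] = dp[i-1][j-1]+1 when the i-th and j-th values match, else max(dp[i-1][j], dp[i][j-1]).
    ·  7 10  9  6  6  9  6
 ·  0  0  0  0  0  0  0  0
10  0  0  1  1  1  1  1  1
 9  0  0  1  2  2  2  2  2
 7  0  1  1  2  2  2  2  2
 6  0  1  1  2  3  3  3  3
10  0  1  2  2  3  3  3  3
 9  0  1  2  3  3  3  4  4
 6  0  1  2  3  4  4  4  5
 9  0  1  2  3  4  4  5  5
 8  0  1  2  3  4  4  5  5
 6  0  1  2  3  4  5  5  6
dp[10][7] = 6. One LCS (by backtracking along matches): 10, 9, 6, 6, 9, 6.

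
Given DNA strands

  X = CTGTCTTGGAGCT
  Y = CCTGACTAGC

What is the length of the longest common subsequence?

8

Match C at X[1]=Y[2], T at X[2]=Y[3], G at X[3]=Y[4], C at X[5]=Y[6], T at X[7]=Y[7], A at X[10]=Y[8], G at X[11]=Y[9], C at X[12]=Y[10] — 8 bases in the same relative order in both. The LCS DP gives dp[13][10] = 8, so this is optimal.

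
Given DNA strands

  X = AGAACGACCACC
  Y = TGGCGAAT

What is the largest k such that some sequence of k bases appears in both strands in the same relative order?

One common subsequence of length 5: G [2,3], C [5,4], G [6,5], A [7,6], A [10,7], and the DP table's final entry dp[12][8] is also 5, so no common subsequence is longer.

5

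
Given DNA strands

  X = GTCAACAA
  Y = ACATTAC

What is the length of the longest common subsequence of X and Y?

4

Pick C [3,2] → A [4,3] → A [5,6] → C [6,7]; all 4 bases appear in both, in order. The LCS DP gives dp[8][7] = 4, so this is optimal.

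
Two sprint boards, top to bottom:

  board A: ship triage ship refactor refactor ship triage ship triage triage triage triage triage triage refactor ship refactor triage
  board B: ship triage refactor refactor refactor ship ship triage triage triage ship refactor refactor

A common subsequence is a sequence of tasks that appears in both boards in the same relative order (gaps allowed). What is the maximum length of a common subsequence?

11

Match ship at board A[1]=board B[1]; then triage at board A[2]=board B[2]; then refactor at board A[4]=board B[4]; then refactor at board A[5]=board B[5]; then ship at board A[6]=board B[6]; then ship at board A[8]=board B[7]; then triage at board A[9]=board B[8]; then triage at board A[10]=board B[9]; then triage at board A[11]=board B[10]; then refactor at board A[15]=board B[12]; then refactor at board A[17]=board B[13] — 11 tasks in the same relative order in both. The LCS DP gives dp[18][13] = 11, so this is optimal.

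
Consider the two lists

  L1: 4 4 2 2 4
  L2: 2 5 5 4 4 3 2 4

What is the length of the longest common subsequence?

One common subsequence of length 4: 4 (L1 #1, L2 #4), 4 (L1 #2, L2 #5), 2 (L1 #4, L2 #7), 4 (L1 #5, L2 #8), and the DP table's final entry dp[5][8] is also 4, so no common subsequence is longer.

4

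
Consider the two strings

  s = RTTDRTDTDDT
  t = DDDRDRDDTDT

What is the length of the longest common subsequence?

Match R [1,4], then D [4,5], then R [5,6], then D [7,8], then T [8,9], then D [10,10], then T [11,11] — 7 characters in the same relative order in both. dp[11][11] = 7 confirms this is the maximum.

7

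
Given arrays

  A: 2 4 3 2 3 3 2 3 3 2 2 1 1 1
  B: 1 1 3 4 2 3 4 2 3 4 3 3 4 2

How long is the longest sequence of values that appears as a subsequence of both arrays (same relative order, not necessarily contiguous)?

7

Match 2 [1,5]; then 4 [2,7]; then 2 [4,8]; then 3 [5,9]; then 3 [6,11]; then 3 [8,12]; then 2 [11,14] — 7 values in the same relative order in both. dp[14][14] = 7 confirms this is the maximum.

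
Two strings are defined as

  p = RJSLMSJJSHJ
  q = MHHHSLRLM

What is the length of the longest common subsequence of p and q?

3

Pick R at p[1]=q[7] → L at p[4]=q[8] → M at p[5]=q[9]; all 3 characters appear in both, in order, and the DP table's final entry dp[11][9] is also 3, so no common subsequence is longer.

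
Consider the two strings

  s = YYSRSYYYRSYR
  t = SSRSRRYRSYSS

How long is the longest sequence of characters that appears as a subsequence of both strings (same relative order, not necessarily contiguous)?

One common subsequence of length 7: S [3,2] → R [4,3] → S [5,4] → Y [8,7] → R [9,8] → S [10,9] → Y [11,10]. The LCS DP gives dp[12][12] = 7, so this is optimal.

7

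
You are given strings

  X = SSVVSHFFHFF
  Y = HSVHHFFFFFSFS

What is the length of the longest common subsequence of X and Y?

7

Let dp[i][j] be the LCS length of the first i characters of X and the first j characters of Y. dp[i][j] = dp[i-1][j-1]+1 when the i-th and j-th characters match, else max(dp[i-1][j], dp[i][j-1]).
    ·  H  S  V  H  H  F  F  F  F  F  S  F  S
 ·  0  0  0  0  0  0  0  0  0  0  0  0  0  0
 S  0  0  1  1  1  1  1  1  1  1  1  1  1  1
 S  0  0  1  1  1  1  1  1  1  1  1  2  2  2
 V  0  0  1  2  2  2  2  2  2  2  2  2  2  2
 V  0  0  1  2  2  2  2  2  2  2  2  2  2  2
 S  0  0  1  2  2  2  2  2  2  2  2  3  3  3
 H  0  1  1  2  3  3  3  3  3  3  3  3  3  3
 F  0  1  1  2  3  3  4  4  4  4  4  4  4  4
 F  0  1  1  2  3  3  4  5  5  5  5  5  5  5
 H  0  1  1  2  3  4  4  5  5  5  5  5  5  5
 F  0  1  1  2  3  4  5  5  6  6  6  6  6  6
 F  0  1  1  2  3  4  5  6  6  7  7  7  7  7
dp[11][13] = 7. One LCS (by backtracking along matches): SVHFFFF.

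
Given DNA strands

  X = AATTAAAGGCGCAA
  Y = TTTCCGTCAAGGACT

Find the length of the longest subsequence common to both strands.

One common subsequence of length 7: T (X #3, Y #3), T (X #4, Y #7), A (X #6, Y #9), A (X #7, Y #10), G (X #8, Y #11), G (X #9, Y #12), C (X #10, Y #14). The LCS DP gives dp[14][15] = 7, so this is optimal.

7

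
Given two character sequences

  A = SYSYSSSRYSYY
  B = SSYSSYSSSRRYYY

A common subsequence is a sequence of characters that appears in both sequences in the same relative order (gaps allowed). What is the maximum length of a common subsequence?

Pick S (A #1, B #2); then Y (A #2, B #3); then S (A #3, B #5); then Y (A #4, B #6); then S (A #5, B #7); then S (A #6, B #8); then S (A #7, B #9); then R (A #8, B #11); then Y (A #9, B #12); then Y (A #11, B #13); then Y (A #12, B #14); all 11 characters appear in both, in order. The LCS DP gives dp[12][14] = 11, so this is optimal.

11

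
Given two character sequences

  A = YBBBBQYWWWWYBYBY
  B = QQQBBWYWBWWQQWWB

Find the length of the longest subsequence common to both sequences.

8

Match B at A[2]=B[4]; then B at A[3]=B[5]; then B at A[5]=B[9]; then W at A[8]=B[10]; then W at A[9]=B[11]; then W at A[10]=B[14]; then W at A[11]=B[15]; then B at A[15]=B[16] — 8 characters in the same relative order in both. Since dp[16][16] = 8, nothing longer is possible.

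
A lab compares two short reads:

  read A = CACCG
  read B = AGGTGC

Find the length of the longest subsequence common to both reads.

Let dp[i][j] be the LCS length of the first i bases of read A and the first j bases of read B. dp[i][j] = dp[i-1][j-1]+1 when the i-th and j-th bases match, else max(dp[i-1][j], dp[i][j-1]).
    ·  A  G  G  T  G  C
 ·  0  0  0  0  0  0  0
 C  0  0  0  0  0  0  1
 A  0  1  1  1  1  1  1
 C  0  1  1  1  1  1  2
 C  0  1  1  1  1  1  2
 G  0  1  2  2  2  2  2
dp[5][6] = 2. One LCS (by backtracking along matches): AC.

2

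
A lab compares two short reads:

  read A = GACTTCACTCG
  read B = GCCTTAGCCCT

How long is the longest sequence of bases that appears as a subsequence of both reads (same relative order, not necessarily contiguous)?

7

Pick G at read A[1]=read B[1]; then C at read A[3]=read B[3]; then T at read A[4]=read B[4]; then T at read A[5]=read B[5]; then C at read A[6]=read B[9]; then C at read A[8]=read B[10]; then T at read A[9]=read B[11]; all 7 bases appear in both, in order, and the DP table's final entry dp[11][11] is also 7, so no common subsequence is longer.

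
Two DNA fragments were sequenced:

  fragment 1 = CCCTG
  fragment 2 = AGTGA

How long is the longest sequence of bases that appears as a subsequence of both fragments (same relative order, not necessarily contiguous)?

Match T at fragment 1[4]=fragment 2[3], then G at fragment 1[5]=fragment 2[4] — 2 bases in the same relative order in both. Since dp[5][5] = 2, nothing longer is possible.

2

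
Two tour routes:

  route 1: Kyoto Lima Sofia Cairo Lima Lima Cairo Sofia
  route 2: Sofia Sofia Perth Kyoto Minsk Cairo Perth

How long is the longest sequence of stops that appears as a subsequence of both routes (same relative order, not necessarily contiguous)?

Match Kyoto (route 1 #1, route 2 #4), then Cairo (route 1 #4, route 2 #6) — 2 stops in the same relative order in both. dp[8][7] = 2 confirms this is the maximum.

2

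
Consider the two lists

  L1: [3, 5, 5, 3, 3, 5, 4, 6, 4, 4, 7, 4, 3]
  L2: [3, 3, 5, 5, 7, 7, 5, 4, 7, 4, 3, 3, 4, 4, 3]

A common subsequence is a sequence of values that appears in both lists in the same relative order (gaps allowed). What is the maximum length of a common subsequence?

One common subsequence of length 9: 3 (L1 #1, L2 #2); then 5 (L1 #2, L2 #3); then 5 (L1 #3, L2 #4); then 5 (L1 #6, L2 #7); then 4 (L1 #7, L2 #8); then 4 (L1 #9, L2 #10); then 4 (L1 #10, L2 #13); then 4 (L1 #12, L2 #14); then 3 (L1 #13, L2 #15). The LCS DP gives dp[13][15] = 9, so this is optimal.

9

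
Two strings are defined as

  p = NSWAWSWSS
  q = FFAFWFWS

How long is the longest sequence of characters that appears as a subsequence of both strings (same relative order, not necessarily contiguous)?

4

Taking A (p #4, q #3), then W (p #5, q #5), then W (p #7, q #7), then S (p #9, q #8) gives a common subsequence of length 4. Since dp[9][8] = 4, nothing longer is possible.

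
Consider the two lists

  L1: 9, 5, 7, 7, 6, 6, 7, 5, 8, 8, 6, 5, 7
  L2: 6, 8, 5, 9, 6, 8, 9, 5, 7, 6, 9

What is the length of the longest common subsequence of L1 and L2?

5

One common subsequence of length 5: 9 (L1 #1, L2 #4), then 6 (L1 #6, L2 #5), then 8 (L1 #9, L2 #6), then 5 (L1 #12, L2 #8), then 7 (L1 #13, L2 #9). dp[13][11] = 5 confirms this is the maximum.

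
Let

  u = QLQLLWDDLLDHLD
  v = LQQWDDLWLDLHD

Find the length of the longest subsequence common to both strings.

One common subsequence of length 10: Q [1,2], Q [3,3], W [6,4], D [7,5], D [8,6], L [9,7], L [10,9], D [11,10], H [12,12], D [14,13]. Since dp[14][13] = 10, nothing longer is possible.

10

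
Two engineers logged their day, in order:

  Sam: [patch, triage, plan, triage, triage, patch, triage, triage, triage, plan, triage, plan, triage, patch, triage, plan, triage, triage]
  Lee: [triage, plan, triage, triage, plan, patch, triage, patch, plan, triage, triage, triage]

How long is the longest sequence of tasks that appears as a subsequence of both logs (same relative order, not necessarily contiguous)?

Taking triage [2,1], then plan [3,2], then triage [4,3], then triage [5,4], then patch [6,6], then triage [7,7], then plan [12,9], then triage [15,10], then triage [17,11], then triage [18,12] gives a common subsequence of length 10. dp[18][12] = 10 confirms this is the maximum.

10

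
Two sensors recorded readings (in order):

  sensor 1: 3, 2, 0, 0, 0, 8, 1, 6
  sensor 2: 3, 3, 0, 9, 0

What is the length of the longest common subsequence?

One common subsequence of length 3: 3 (sensor 1 #1, sensor 2 #2), 0 (sensor 1 #3, sensor 2 #3), 0 (sensor 1 #5, sensor 2 #5). dp[8][5] = 3 confirms this is the maximum.

3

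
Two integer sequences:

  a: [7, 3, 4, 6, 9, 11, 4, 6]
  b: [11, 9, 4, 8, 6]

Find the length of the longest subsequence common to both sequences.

3

Match 9 [5,2]; then 4 [7,3]; then 6 [8,5] — 3 values in the same relative order in both, and the DP table's final entry dp[8][5] is also 3, so no common subsequence is longer.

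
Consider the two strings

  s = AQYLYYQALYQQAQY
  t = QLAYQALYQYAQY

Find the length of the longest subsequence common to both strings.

11

Taking Q [2,1]; then L [4,2]; then Y [6,4]; then Q [7,5]; then A [8,6]; then L [9,7]; then Y [10,8]; then Q [11,9]; then A [13,11]; then Q [14,12]; then Y [15,13] gives a common subsequence of length 11. dp[15][13] = 11 confirms this is the maximum.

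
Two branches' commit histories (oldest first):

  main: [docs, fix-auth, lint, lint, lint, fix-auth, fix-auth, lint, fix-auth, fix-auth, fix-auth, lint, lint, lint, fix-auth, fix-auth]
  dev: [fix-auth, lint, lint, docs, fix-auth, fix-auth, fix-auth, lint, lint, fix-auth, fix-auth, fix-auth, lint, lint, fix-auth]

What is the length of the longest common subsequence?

12

Match fix-auth [2,1], lint [3,2], lint [4,3], fix-auth [6,6], fix-auth [7,7], lint [8,9], fix-auth [9,10], fix-auth [10,11], fix-auth [11,12], lint [13,13], lint [14,14], fix-auth [16,15] — 12 commits in the same relative order in both, and the DP table's final entry dp[16][15] is also 12, so no common subsequence is longer.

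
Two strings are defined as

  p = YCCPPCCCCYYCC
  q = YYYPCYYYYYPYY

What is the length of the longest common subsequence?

5

Pick Y [1,3] → C [2,5] → P [5,11] → Y [10,12] → Y [11,13]; all 5 characters appear in both, in order. Since dp[13][13] = 5, nothing longer is possible.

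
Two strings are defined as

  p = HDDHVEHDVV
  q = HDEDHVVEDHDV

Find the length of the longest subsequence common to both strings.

9

Let dp[i][j] be the LCS length of the first i characters of p and the first j characters of q. dp[i][j] = dp[i-1][j-1]+1 when the i-th and j-th characters match, else max(dp[i-1][j], dp[i][j-1]).
    ·  H  D  E  D  H  V  V  E  D  H  D  V
 ·  0  0  0  0  0  0  0  0  0  0  0  0  0
 H  0  1  1  1  1  1  1  1  1  1  1  1  1
 D  0  1  2  2  2  2  2  2  2  2  2  2  2
 D  0  1  2  2  3  3  3  3  3  3  3  3  3
 H  0  1  2  2  3  4  4  4  4  4  4  4  4
 V  0  1  2  2  3  4  5  5  5  5  5  5  5
 E  0  1  2  3  3  4  5  5  6  6  6  6  6
 H  0  1  2  3  3  4  5  5  6  6  7  7  7
 D  0  1  2  3  4  4  5  5  6  7  7  8  8
 V  0  1  2  3  4  4  5  6  6  7  7  8  9
 V  0  1  2  3  4  4  5  6  6  7  7  8  9
dp[10][12] = 9. One LCS (by backtracking along matches): HDDHVEHDV.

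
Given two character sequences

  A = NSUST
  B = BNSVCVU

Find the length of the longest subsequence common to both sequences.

3

Let dp[i][j] be the LCS length of the first i characters of A and the first j characters of B. dp[i][j] = dp[i-1][j-1]+1 when the i-th and j-th characters match, else max(dp[i-1][j], dp[i][j-1]).
    ·  B  N  S  V  C  V  U
 ·  0  0  0  0  0  0  0  0
 N  0  0  1  1  1  1  1  1
 S  0  0  1  2  2  2  2  2
 U  0  0  1  2  2  2  2  3
 S  0  0  1  2  2  2  2  3
 T  0  0  1  2  2  2  2  3
dp[5][7] = 3. One LCS (by backtracking along matches): NSU.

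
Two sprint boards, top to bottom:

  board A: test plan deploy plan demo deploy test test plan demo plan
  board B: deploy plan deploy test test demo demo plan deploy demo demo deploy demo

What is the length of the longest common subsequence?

Match deploy (board A #3, board B #1), then plan (board A #4, board B #2), then deploy (board A #6, board B #3), then test (board A #7, board B #4), then test (board A #8, board B #5), then plan (board A #9, board B #8), then demo (board A #10, board B #13) — 7 tasks in the same relative order in both. dp[11][13] = 7 confirms this is the maximum.

7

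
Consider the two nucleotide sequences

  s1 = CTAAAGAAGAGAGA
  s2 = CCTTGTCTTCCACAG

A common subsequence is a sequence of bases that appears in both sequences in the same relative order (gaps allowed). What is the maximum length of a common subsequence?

Match C at s1[1]=s2[2]; then T at s1[2]=s2[4]; then G at s1[6]=s2[5]; then A at s1[7]=s2[12]; then A at s1[12]=s2[14]; then G at s1[13]=s2[15] — 6 bases in the same relative order in both. The LCS DP gives dp[14][15] = 6, so this is optimal.

6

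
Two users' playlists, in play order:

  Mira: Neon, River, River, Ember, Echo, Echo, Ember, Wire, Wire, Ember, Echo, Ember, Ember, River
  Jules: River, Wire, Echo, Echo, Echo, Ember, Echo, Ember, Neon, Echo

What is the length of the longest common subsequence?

Pick River (Mira #2, Jules #1), Echo (Mira #5, Jules #4), Echo (Mira #6, Jules #5), Ember (Mira #7, Jules #6), Ember (Mira #10, Jules #8), Echo (Mira #11, Jules #10); all 6 songs appear in both, in order. The LCS DP gives dp[14][10] = 6, so this is optimal.

6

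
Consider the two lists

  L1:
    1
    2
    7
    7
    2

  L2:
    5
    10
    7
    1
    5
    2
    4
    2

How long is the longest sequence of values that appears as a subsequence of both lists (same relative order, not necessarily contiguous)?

3

Pick 1 (L1 #1, L2 #4), then 2 (L1 #2, L2 #6), then 2 (L1 #5, L2 #8); all 3 values appear in both, in order. The LCS DP gives dp[5][8] = 3, so this is optimal.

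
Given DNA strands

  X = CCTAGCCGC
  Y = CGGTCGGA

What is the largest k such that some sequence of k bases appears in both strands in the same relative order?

Taking C at X[1]=Y[1], C at X[2]=Y[5], G at X[5]=Y[6], G at X[8]=Y[7] gives a common subsequence of length 4. dp[9][8] = 4 confirms this is the maximum.

4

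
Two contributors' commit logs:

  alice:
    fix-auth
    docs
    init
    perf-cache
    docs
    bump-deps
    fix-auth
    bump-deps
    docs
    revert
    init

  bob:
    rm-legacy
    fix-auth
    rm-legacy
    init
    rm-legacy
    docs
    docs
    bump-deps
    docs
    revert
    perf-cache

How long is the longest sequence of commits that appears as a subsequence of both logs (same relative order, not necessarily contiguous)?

Taking fix-auth [1,2], docs [2,6], docs [5,7], bump-deps [8,8], docs [9,9], revert [10,10] gives a common subsequence of length 6. The LCS DP gives dp[11][11] = 6, so this is optimal.

6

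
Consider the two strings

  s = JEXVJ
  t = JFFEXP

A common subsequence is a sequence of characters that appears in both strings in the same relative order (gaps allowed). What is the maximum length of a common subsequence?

3

Pick J (s #1, t #1), then E (s #2, t #4), then X (s #3, t #5); all 3 characters appear in both, in order. Since dp[5][6] = 3, nothing longer is possible.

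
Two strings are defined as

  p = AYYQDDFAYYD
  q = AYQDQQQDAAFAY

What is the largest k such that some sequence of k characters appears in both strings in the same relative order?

Match A at p[1]=q[1], then Y at p[3]=q[2], then Q at p[4]=q[3], then D at p[5]=q[4], then D at p[6]=q[8], then F at p[7]=q[11], then A at p[8]=q[12], then Y at p[10]=q[13] — 8 characters in the same relative order in both. dp[11][13] = 8 confirms this is the maximum.

8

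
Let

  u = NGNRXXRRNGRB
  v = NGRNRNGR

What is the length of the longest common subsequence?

7

Taking N [1,1] → G [2,2] → N [3,4] → R [8,5] → N [9,6] → G [10,7] → R [11,8] gives a common subsequence of length 7, and the DP table's final entry dp[12][8] is also 7, so no common subsequence is longer.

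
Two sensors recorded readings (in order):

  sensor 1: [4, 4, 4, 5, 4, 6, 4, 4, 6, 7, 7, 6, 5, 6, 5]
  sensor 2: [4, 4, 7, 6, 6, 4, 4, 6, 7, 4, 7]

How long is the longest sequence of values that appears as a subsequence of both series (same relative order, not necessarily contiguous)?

8

Taking 4 (sensor 1 #1, sensor 2 #1), 4 (sensor 1 #2, sensor 2 #2), 6 (sensor 1 #6, sensor 2 #5), 4 (sensor 1 #7, sensor 2 #6), 4 (sensor 1 #8, sensor 2 #7), 6 (sensor 1 #9, sensor 2 #8), 7 (sensor 1 #10, sensor 2 #9), 7 (sensor 1 #11, sensor 2 #11) gives a common subsequence of length 8, and the DP table's final entry dp[15][11] is also 8, so no common subsequence is longer.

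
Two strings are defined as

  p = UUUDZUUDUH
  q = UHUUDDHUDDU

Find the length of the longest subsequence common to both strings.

7

Pick U at p[1]=q[1]; then U at p[2]=q[3]; then U at p[3]=q[4]; then D at p[4]=q[6]; then U at p[6]=q[8]; then D at p[8]=q[10]; then U at p[9]=q[11]; all 7 characters appear in both, in order. The LCS DP gives dp[10][11] = 7, so this is optimal.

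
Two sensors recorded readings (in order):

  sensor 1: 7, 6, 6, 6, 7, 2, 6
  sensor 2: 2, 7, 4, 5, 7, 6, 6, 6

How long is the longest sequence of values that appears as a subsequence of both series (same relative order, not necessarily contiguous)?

4

Let dp[i][j] be the LCS length of the first i values of sensor 1 and the first j values of sensor 2. dp[i][j] = dp[i-1][j-1]+1 when the i-th and j-th values match, else max(dp[i-1][j], dp[i][j-1]).
    ·  2  7  4  5  7  6  6  6
 ·  0  0  0  0  0  0  0  0  0
 7  0  0  1  1  1  1  1  1  1
 6  0  0  1  1  1  1  2  2  2
 6  0  0  1  1  1  1  2  3  3
 6  0  0  1  1  1  1  2  3  4
 7  0  0  1  1  1  2  2  3  4
 2  0  1  1  1  1  2  2  3  4
 6  0  1  1  1  1  2  3  3  4
dp[7][8] = 4. One LCS (by backtracking along matches): 7, 6, 6, 6.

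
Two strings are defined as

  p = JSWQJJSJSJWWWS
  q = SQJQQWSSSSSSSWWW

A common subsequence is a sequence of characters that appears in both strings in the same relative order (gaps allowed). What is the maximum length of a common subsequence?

Pick S (p #2, q #1), Q (p #4, q #2), J (p #5, q #3), S (p #7, q #12), S (p #9, q #13), W (p #11, q #14), W (p #12, q #15), W (p #13, q #16); all 8 characters appear in both, in order. Since dp[14][16] = 8, nothing longer is possible.

8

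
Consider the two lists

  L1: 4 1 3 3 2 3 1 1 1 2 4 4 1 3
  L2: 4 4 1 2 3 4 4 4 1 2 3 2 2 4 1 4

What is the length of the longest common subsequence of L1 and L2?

Pick 4 at L1[1]=L2[2] → 1 at L1[2]=L2[3] → 3 at L1[3]=L2[5] → 3 at L1[4]=L2[11] → 2 at L1[5]=L2[12] → 2 at L1[10]=L2[13] → 4 at L1[11]=L2[14] → 4 at L1[12]=L2[16]; all 8 values appear in both, in order. dp[14][16] = 8 confirms this is the maximum.

8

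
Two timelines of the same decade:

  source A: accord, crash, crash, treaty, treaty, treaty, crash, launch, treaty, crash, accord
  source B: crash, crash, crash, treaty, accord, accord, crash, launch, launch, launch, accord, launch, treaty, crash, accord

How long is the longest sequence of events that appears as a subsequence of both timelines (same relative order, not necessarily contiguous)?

Match crash at source A[2]=source B[2] → crash at source A[3]=source B[3] → treaty at source A[4]=source B[4] → crash at source A[7]=source B[7] → launch at source A[8]=source B[12] → treaty at source A[9]=source B[13] → crash at source A[10]=source B[14] → accord at source A[11]=source B[15] — 8 events in the same relative order in both. dp[11][15] = 8 confirms this is the maximum.

8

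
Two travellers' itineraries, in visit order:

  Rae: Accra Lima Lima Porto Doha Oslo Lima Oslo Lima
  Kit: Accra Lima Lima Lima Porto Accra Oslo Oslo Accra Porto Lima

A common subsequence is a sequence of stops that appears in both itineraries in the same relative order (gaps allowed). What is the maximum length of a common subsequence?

7

Match Accra [1,1] → Lima [2,3] → Lima [3,4] → Porto [4,5] → Oslo [6,7] → Oslo [8,8] → Lima [9,11] — 7 stops in the same relative order in both. dp[9][11] = 7 confirms this is the maximum.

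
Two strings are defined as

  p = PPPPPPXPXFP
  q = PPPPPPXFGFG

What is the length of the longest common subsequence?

Let dp[i][j] be the LCS length of the first i characters of p and the first j characters of q. dp[i][j] = dp[i-1][j-1]+1 when the i-th and j-th characters match, else max(dp[i-1][j], dp[i][j-1]).
    ·  P  P  P  P  P  P  X  F  G  F  G
 ·  0  0  0  0  0  0  0  0  0  0  0  0
 P  0  1  1  1  1  1  1  1  1  1  1  1
 P  0  1  2  2  2  2  2  2  2  2  2  2
 P  0  1  2  3  3  3  3  3  3  3  3  3
 P  0  1  2  3  4  4  4  4  4  4  4  4
 P  0  1  2  3  4  5  5  5  5  5  5  5
 P  0  1  2  3  4  5  6  6  6  6  6  6
 X  0  1  2  3  4  5  6  7  7  7  7  7
 P  0  1  2  3  4  5  6  7  7  7  7  7
 X  0  1  2  3  4  5  6  7  7  7  7  7
 F  0  1  2  3  4  5  6  7  8  8  8  8
 P  0  1  2  3  4  5  6  7  8  8  8  8
dp[11][11] = 8. One LCS (by backtracking along matches): PPPPPPXF.

8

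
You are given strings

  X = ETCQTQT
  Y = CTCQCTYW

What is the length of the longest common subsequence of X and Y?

4

Match T [2,2], then C [3,3], then Q [4,4], then T [5,6] — 4 characters in the same relative order in both. The LCS DP gives dp[7][8] = 4, so this is optimal.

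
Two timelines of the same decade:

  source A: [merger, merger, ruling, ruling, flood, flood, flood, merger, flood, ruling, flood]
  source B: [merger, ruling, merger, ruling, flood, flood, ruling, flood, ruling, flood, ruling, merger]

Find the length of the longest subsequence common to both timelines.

Taking merger [1,1], then merger [2,3], then ruling [4,4], then flood [5,5], then flood [6,6], then flood [7,8], then flood [9,10], then ruling [10,11] gives a common subsequence of length 8. The LCS DP gives dp[11][12] = 8, so this is optimal.

8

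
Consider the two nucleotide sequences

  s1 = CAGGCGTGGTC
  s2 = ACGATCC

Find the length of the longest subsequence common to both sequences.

Pick A (s1 #2, s2 #1), C (s1 #5, s2 #2), G (s1 #6, s2 #3), T (s1 #7, s2 #5), C (s1 #11, s2 #7); all 5 bases appear in both, in order, and the DP table's final entry dp[11][7] is also 5, so no common subsequence is longer.

5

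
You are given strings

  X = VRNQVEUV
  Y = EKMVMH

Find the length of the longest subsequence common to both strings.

Taking E at X[6]=Y[1] → V at X[8]=Y[4] gives a common subsequence of length 2, and the DP table's final entry dp[8][6] is also 2, so no common subsequence is longer.

2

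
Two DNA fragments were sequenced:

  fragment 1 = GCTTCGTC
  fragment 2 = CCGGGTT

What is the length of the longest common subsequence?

Let dp[i][j] be the LCS length of the first i bases of fragment 1 and the first j bases of fragment 2. dp[i][j] = dp[i-1][j-1]+1 when the i-th and j-th bases match, else max(dp[i-1][j], dp[i][j-1]).
    ·  C  C  G  G  G  T  T
 ·  0  0  0  0  0  0  0  0
 G  0  0  0  1  1  1  1  1
 C  0  1  1  1  1  1  1  1
 T  0  1  1  1  1  1  2  2
 T  0  1  1  1  1  1  2  3
 C  0  1  2  2  2  2  2  3
 G  0  1  2  3  3  3  3  3
 T  0  1  2  3  3  3  4  4
 C  0  1  2  3  3  3  4  4
dp[8][7] = 4. One LCS (by backtracking along matches): CCGT.

4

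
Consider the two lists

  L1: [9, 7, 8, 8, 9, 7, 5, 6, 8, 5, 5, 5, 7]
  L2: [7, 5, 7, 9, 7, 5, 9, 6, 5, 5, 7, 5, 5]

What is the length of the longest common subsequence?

8

Pick 7 [2,3], 9 [5,4], 7 [6,5], 5 [7,6], 6 [8,8], 5 [10,10], 5 [11,12], 5 [12,13]; all 8 values appear in both, in order. The LCS DP gives dp[13][13] = 8, so this is optimal.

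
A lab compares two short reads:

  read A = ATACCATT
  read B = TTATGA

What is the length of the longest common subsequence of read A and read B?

3

Pick A [1,3] → T [2,4] → A [6,6]; all 3 bases appear in both, in order. Since dp[8][6] = 3, nothing longer is possible.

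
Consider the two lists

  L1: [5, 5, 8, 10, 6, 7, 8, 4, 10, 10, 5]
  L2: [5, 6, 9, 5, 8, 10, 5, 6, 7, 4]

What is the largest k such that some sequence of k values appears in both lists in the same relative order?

7

Match 5 at L1[1]=L2[1] → 5 at L1[2]=L2[4] → 8 at L1[3]=L2[5] → 10 at L1[4]=L2[6] → 6 at L1[5]=L2[8] → 7 at L1[6]=L2[9] → 4 at L1[8]=L2[10] — 7 values in the same relative order in both, and the DP table's final entry dp[11][10] is also 7, so no common subsequence is longer.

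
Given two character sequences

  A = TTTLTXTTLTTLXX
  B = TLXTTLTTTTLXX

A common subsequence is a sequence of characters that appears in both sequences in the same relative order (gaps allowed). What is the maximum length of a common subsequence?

11

Match T [1,1]; then T [2,4]; then T [3,5]; then L [4,6]; then T [7,7]; then T [8,8]; then T [10,9]; then T [11,10]; then L [12,11]; then X [13,12]; then X [14,13] — 11 characters in the same relative order in both. dp[14][13] = 11 confirms this is the maximum.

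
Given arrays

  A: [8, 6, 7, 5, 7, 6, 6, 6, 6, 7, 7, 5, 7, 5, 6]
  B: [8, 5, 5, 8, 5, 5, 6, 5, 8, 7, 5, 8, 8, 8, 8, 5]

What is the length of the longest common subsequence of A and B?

6

Match 8 (A #1, B #4) → 6 (A #2, B #7) → 5 (A #4, B #8) → 7 (A #11, B #10) → 5 (A #12, B #11) → 5 (A #14, B #16) — 6 values in the same relative order in both. The LCS DP gives dp[15][16] = 6, so this is optimal.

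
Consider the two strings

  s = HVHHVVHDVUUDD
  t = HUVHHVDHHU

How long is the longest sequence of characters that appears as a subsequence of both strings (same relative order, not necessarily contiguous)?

Let dp[i][j] be the LCS length of the first i characters of s and the first j characters of t. dp[i][j] = dp[i-1][j-1]+1 when the i-th and j-th characters match, else max(dp[i-1][j], dp[i][j-1]).
    ·  H  U  V  H  H  V  D  H  H  U
 ·  0  0  0  0  0  0  0  0  0  0  0
 H  0  1  1  1  1  1  1  1  1  1  1
 V  0  1  1  2  2  2  2  2  2  2  2
 H  0  1  1  2  3  3  3  3  3  3  3
 H  0  1  1  2  3  4  4  4  4  4  4
 V  0  1  1  2  3  4  5  5  5  5  5
 V  0  1  1  2  3  4  5  5  5  5  5
 H  0  1  1  2  3  4  5  5  6  6  6
 D  0  1  1  2  3  4  5  6  6  6  6
 V  0  1  1  2  3  4  5  6  6  6  6
 U  0  1  2  2  3  4  5  6  6  6  7
 U  0  1  2  2  3  4  5  6  6  6  7
 D  0  1  2  2  3  4  5  6  6  6  7
 D  0  1  2  2  3  4  5  6  6  6  7
dp[13][10] = 7. One LCS (by backtracking along matches): HVHHVHU.

7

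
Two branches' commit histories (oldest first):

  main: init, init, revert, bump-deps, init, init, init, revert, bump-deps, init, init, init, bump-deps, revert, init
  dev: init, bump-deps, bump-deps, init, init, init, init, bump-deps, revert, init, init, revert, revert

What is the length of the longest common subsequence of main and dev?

Pick init (main #1, dev #1), init (main #2, dev #4), init (main #5, dev #5), init (main #6, dev #6), init (main #7, dev #7), revert (main #8, dev #9), init (main #10, dev #10), init (main #11, dev #11), revert (main #14, dev #13); all 9 commits appear in both, in order. The LCS DP gives dp[15][13] = 9, so this is optimal.

9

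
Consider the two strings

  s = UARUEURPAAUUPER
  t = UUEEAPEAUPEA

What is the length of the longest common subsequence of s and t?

8

Taking U at s[1]=t[1]; then U at s[4]=t[2]; then E at s[5]=t[4]; then P at s[8]=t[6]; then A at s[10]=t[8]; then U at s[12]=t[9]; then P at s[13]=t[10]; then E at s[14]=t[11] gives a common subsequence of length 8. dp[15][12] = 8 confirms this is the maximum.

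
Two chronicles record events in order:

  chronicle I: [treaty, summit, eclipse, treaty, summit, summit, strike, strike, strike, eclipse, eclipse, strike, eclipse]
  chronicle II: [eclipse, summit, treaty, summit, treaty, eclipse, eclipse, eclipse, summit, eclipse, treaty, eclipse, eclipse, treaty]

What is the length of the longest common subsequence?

Taking treaty (chronicle I #1, chronicle II #3), then summit (chronicle I #2, chronicle II #4), then eclipse (chronicle I #3, chronicle II #8), then summit (chronicle I #6, chronicle II #9), then eclipse (chronicle I #10, chronicle II #10), then eclipse (chronicle I #11, chronicle II #12), then eclipse (chronicle I #13, chronicle II #13) gives a common subsequence of length 7. Since dp[13][14] = 7, nothing longer is possible.

7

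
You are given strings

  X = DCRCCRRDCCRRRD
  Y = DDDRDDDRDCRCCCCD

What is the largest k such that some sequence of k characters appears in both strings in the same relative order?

Pick D at X[1]=Y[9]; then C at X[2]=Y[10]; then R at X[3]=Y[11]; then C at X[4]=Y[12]; then C at X[5]=Y[13]; then C at X[9]=Y[14]; then C at X[10]=Y[15]; then D at X[14]=Y[16]; all 8 characters appear in both, in order. Since dp[14][16] = 8, nothing longer is possible.

8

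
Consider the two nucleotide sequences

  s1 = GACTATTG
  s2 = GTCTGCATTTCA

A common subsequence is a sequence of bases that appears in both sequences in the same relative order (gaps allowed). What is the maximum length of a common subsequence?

6

Let dp[i][j] be the LCS length of the first i bases of s1 and the first j bases of s2. dp[i][j] = dp[i-1][j-1]+1 when the i-th and j-th bases match, else max(dp[i-1][j], dp[i][j-1]).
    ·  G  T  C  T  G  C  A  T  T  T  C  A
 ·  0  0  0  0  0  0  0  0  0  0  0  0  0
 G  0  1  1  1  1  1  1  1  1  1  1  1  1
 A  0  1  1  1  1  1  1  2  2  2  2  2  2
 C  0  1  1  2  2  2  2  2  2  2  2  3  3
 T  0  1  2  2  3  3  3  3  3  3  3  3  3
 A  0  1  2  2  3  3  3  4  4  4  4  4  4
 T  0  1  2  2  3  3  3  4  5  5  5  5  5
 T  0  1  2  2  3  3  3  4  5  6  6  6  6
 G  0  1  2  2  3  4  4  4  5  6  6  6  6
dp[8][12] = 6. One LCS (by backtracking along matches): GCTATT.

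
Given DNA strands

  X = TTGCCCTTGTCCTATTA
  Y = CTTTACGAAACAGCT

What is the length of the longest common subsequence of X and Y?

8

Match C at X[6]=Y[1], T at X[7]=Y[2], T at X[8]=Y[3], T at X[10]=Y[4], C at X[11]=Y[6], C at X[12]=Y[11], A at X[14]=Y[12], T at X[16]=Y[15] — 8 bases in the same relative order in both. dp[17][15] = 8 confirms this is the maximum.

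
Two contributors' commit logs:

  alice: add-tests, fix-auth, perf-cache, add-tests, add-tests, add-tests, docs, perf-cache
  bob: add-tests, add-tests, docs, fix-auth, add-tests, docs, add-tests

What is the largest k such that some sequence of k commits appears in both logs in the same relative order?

4

Taking add-tests at alice[1]=bob[2], fix-auth at alice[2]=bob[4], add-tests at alice[4]=bob[5], add-tests at alice[6]=bob[7] gives a common subsequence of length 4. Since dp[8][7] = 4, nothing longer is possible.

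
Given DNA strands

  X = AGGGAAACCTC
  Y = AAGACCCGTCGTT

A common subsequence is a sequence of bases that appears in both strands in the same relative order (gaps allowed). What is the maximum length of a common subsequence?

One common subsequence of length 7: A at X[1]=Y[2] → G at X[4]=Y[3] → A at X[5]=Y[4] → C at X[8]=Y[6] → C at X[9]=Y[7] → T at X[10]=Y[9] → C at X[11]=Y[10], and the DP table's final entry dp[11][13] is also 7, so no common subsequence is longer.

7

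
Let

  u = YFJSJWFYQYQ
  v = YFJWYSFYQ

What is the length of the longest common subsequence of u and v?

One common subsequence of length 7: Y [1,1], then F [2,2], then J [3,3], then S [4,6], then F [7,7], then Y [10,8], then Q [11,9]. Since dp[11][9] = 7, nothing longer is possible.

7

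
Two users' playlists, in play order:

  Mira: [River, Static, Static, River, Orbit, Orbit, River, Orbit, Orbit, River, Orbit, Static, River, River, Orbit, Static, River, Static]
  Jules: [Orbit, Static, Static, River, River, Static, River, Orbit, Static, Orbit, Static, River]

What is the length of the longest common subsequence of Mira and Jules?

Match Static (Mira #2, Jules #2), Static (Mira #3, Jules #3), River (Mira #4, Jules #4), River (Mira #7, Jules #5), River (Mira #10, Jules #7), Orbit (Mira #11, Jules #8), Static (Mira #12, Jules #9), Orbit (Mira #15, Jules #10), Static (Mira #16, Jules #11), River (Mira #17, Jules #12) — 10 songs in the same relative order in both, and the DP table's final entry dp[18][12] is also 10, so no common subsequence is longer.

10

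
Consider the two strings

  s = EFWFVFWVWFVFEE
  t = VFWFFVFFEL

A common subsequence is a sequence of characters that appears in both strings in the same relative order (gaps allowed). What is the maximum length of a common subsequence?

8

Pick F [2,2]; then W [3,3]; then F [4,4]; then F [6,5]; then V [8,6]; then F [10,7]; then F [12,8]; then E [13,9]; all 8 characters appear in both, in order. dp[14][10] = 8 confirms this is the maximum.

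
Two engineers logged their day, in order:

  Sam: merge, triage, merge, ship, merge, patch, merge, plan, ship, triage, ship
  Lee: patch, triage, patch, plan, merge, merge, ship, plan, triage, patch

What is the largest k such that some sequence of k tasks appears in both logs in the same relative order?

5

Taking merge [1,5]; then merge [3,6]; then ship [4,7]; then plan [8,8]; then triage [10,9] gives a common subsequence of length 5. The LCS DP gives dp[11][10] = 5, so this is optimal.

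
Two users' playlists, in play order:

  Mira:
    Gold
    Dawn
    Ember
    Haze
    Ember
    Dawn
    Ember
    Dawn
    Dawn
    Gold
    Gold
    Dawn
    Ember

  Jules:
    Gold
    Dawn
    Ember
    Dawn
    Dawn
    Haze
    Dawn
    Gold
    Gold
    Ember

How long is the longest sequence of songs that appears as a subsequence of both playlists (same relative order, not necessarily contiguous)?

9

Match Gold (Mira #1, Jules #1); then Dawn (Mira #2, Jules #2); then Ember (Mira #5, Jules #3); then Dawn (Mira #6, Jules #4); then Dawn (Mira #8, Jules #5); then Dawn (Mira #9, Jules #7); then Gold (Mira #10, Jules #8); then Gold (Mira #11, Jules #9); then Ember (Mira #13, Jules #10) — 9 songs in the same relative order in both, and the DP table's final entry dp[13][10] is also 9, so no common subsequence is longer.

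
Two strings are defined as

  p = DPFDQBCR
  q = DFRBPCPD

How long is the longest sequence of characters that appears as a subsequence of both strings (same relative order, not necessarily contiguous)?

Pick D at p[1]=q[1]; then F at p[3]=q[2]; then B at p[6]=q[4]; then C at p[7]=q[6]; all 4 characters appear in both, in order. The LCS DP gives dp[8][8] = 4, so this is optimal.

4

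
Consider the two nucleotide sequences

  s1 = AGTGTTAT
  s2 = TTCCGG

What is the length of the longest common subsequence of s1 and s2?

One common subsequence of length 2: G (s1 #2, s2 #5), then G (s1 #4, s2 #6). Since dp[8][6] = 2, nothing longer is possible.

2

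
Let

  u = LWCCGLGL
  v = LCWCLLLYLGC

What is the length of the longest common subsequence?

Let dp[i][j] be the LCS length of the first i characters of u and the first j characters of v. dp[i][j] = dp[i-1][j-1]+1 when the i-th and j-th characters match, else max(dp[i-1][j], dp[i][j-1]).
    ·  L  C  W  C  L  L  L  Y  L  G  C
 ·  0  0  0  0  0  0  0  0  0  0  0  0
 L  0  1  1  1  1  1  1  1  1  1  1  1
 W  0  1  1  2  2  2  2  2  2  2  2  2
 C  0  1  2  2  3  3  3  3  3  3  3  3
 C  0  1  2  2  3  3  3  3  3  3  3  4
 G  0  1  2  2  3  3  3  3  3  3  4  4
 L  0  1  2  2  3  4  4  4  4  4  4  4
 G  0  1  2  2  3  4  4  4  4  4  5  5
 L  0  1  2  2  3  4  5  5  5  5  5  5
dp[8][11] = 5. One LCS (by backtracking along matches): LWCLG.

5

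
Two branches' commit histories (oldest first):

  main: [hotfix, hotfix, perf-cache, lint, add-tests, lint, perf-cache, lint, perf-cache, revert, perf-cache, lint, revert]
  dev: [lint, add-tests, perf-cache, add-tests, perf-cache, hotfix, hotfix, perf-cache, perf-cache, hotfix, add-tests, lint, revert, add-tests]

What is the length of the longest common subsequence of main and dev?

Match perf-cache at main[3]=dev[3] → add-tests at main[5]=dev[4] → perf-cache at main[7]=dev[5] → perf-cache at main[9]=dev[8] → perf-cache at main[11]=dev[9] → lint at main[12]=dev[12] → revert at main[13]=dev[13] — 7 commits in the same relative order in both. Since dp[13][14] = 7, nothing longer is possible.

7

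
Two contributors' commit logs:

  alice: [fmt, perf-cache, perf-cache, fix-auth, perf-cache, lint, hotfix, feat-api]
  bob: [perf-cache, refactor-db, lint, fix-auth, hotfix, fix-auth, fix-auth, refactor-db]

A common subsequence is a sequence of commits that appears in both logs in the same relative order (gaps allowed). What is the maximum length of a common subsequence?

3

One common subsequence of length 3: perf-cache at alice[2]=bob[1], fix-auth at alice[4]=bob[4], hotfix at alice[7]=bob[5]. dp[8][8] = 3 confirms this is the maximum.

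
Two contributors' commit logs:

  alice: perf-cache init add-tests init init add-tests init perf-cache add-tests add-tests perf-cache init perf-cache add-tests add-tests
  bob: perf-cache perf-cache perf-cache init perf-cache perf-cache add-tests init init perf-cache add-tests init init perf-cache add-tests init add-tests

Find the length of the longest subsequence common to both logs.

One common subsequence of length 11: perf-cache at alice[1]=bob[3]; then init at alice[2]=bob[4]; then add-tests at alice[3]=bob[7]; then init at alice[4]=bob[8]; then init at alice[5]=bob[9]; then add-tests at alice[6]=bob[11]; then init at alice[7]=bob[13]; then perf-cache at alice[8]=bob[14]; then add-tests at alice[10]=bob[15]; then init at alice[12]=bob[16]; then add-tests at alice[15]=bob[17]. dp[15][17] = 11 confirms this is the maximum.

11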